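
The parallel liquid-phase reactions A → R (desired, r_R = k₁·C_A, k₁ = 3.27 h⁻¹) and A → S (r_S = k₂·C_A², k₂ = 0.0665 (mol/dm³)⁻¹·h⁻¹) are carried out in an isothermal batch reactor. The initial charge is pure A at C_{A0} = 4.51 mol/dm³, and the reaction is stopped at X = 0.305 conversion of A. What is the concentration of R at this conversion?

C_A = C_{A0}(1−X) = 3.134 mol/dm³.
Along a PFR/batch, dC_R/dC_A = −r_R/(r_R+r_S) = −k₁/(k₁+k₂·C_A).
Integrating from C_{A0} to C_A: C_R = (3.27/0.0665)·ln[(3.27+0.0665·4.51)/(3.27+0.0665·3.13)] = 49.17·ln(3.570/3.478) = 1.276 mol/dm³.

1.28 mol/dm³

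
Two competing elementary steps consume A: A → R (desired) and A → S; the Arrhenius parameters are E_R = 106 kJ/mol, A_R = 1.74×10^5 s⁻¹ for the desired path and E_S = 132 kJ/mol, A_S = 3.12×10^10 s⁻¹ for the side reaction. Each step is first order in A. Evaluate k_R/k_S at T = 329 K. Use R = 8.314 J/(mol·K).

0.0749

Since both paths have the same order in A, the concentration cancels and S_{R/S} = k_R/k_S = (A_R/A_S)·exp[(E_S−E_R)/(RT)].
(E_S−E_R)/(RT) = (132−106)×10³/(8.314×329) = 26000/2735 = 9.505.
k_R/k_S = (1.74×10^5/3.12×10^10)·exp(9.505) = 5.577×10^-6 × 13431 = 0.0749.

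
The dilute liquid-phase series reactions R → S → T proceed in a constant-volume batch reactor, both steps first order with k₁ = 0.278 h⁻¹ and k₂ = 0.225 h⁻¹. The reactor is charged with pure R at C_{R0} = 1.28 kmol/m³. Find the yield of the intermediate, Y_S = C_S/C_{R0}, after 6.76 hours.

0.345

The intermediate concentration in a first-order A→B→C sequence is C_S = k₁C_{R0}(e^(−k₁t) − e^(−k₂t))/(k₂−k₁).
e^(−k₁t) = e^(−0.278×6.76) = e^(−1.879) = 0.1527; e^(−k₂t) = e^(−1.521) = 0.2185.
C_S = 0.278×1.28/(0.225−0.278) × (0.1527−0.2185) = (-6.714)×(-0.06579) = 0.4417 kmol/m³.
Y_S = C_S/C_{R0} = 0.4417/1.28 = 0.345.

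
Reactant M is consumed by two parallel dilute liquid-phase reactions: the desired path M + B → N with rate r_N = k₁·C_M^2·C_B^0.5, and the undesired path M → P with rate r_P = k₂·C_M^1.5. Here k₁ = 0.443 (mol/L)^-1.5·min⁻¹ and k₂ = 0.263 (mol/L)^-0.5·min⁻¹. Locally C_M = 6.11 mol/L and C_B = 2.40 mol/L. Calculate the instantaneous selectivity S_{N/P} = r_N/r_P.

6.45

S_{N/P} = r_N/r_P = (k₁·C_M^2·C_B^0.5)/(k₂·C_M^1.5) = (k₁/k₂)·C_M^0.5·C_B^0.5.
= (0.443×6.110^2×2.400^0.5) / (0.263×6.110^1.5) = 25.62/3.972 = 6.45.
Since the desired path is higher order in M, keeping C_M high (PFR or concentrated feed) favours N.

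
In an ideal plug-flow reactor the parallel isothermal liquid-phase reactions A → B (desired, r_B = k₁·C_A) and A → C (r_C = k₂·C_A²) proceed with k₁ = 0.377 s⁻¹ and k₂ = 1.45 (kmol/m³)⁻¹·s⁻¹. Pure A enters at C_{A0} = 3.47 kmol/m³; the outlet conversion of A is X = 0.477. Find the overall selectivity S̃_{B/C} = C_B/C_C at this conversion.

0.101

C_A = C_{A0}(1−X) = 1.815 kmol/m³.
Along a PFR/batch, dC_B/dC_A = −r_B/(r_B+r_C) = −k₁/(k₁+k₂·C_A).
Integrating from C_{A0} to C_A: C_B = (0.377/1.45)·ln[(0.377+1.45·3.47)/(0.377+1.45·1.81)] = 0.2600·ln(5.409/3.008) = 0.1525 kmol/m³.
C_C = (C_{A0}−C_A)−C_B = 1.503 kmol/m³; S̃_{B/C} = 0.1525/1.503 = 0.101.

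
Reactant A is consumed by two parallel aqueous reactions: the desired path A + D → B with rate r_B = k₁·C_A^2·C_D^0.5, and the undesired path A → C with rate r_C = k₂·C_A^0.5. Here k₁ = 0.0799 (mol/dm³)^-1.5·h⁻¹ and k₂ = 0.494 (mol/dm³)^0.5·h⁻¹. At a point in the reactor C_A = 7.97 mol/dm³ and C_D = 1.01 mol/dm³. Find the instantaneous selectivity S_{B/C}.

3.66

S_{B/C} = r_B/r_C = (k₁·C_A^2·C_D^0.5)/(k₂·C_A^0.5) = (k₁/k₂)·C_A^1.5·C_D^0.5.
= (0.0799×7.970^2×1.010^0.5) / (0.494×7.970^0.5) = 5.101/1.395 = 3.66.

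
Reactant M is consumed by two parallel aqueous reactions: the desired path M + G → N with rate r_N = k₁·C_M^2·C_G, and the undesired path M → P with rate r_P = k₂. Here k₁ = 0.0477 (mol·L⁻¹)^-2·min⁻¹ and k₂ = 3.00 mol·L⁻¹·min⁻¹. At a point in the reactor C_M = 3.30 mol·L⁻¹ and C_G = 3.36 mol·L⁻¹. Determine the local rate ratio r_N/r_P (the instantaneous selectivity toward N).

0.582

S_{N/P} = r_N/r_P = (k₁·C_M^2·C_G)/(k₂) = (k₁/k₂)·C_M^2·C_G.
= (0.0477×3.300^2×3.360) / (3.00) = 1.745/3.000 = 0.582.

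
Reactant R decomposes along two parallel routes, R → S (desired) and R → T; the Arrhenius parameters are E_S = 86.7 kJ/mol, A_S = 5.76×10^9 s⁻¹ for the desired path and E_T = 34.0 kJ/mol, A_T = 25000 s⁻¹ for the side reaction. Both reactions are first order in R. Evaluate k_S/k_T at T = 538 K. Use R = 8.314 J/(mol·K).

Since both paths have the same order in R, the concentration cancels and S_{S/T} = k_S/k_T = (A_S/A_T)·exp[(E_T−E_S)/(RT)].
(E_T−E_S)/(RT) = (34.0−86.7)×10³/(8.314×538) = -52700/4473 = -11.78.
k_S/k_T = (5.76×10^9/25000)·exp(-11.78) = 2.304×10^5 × 7.641×10^-6 = 1.76.
Since E_S > E_T, raising the temperature improves selectivity toward S.

1.76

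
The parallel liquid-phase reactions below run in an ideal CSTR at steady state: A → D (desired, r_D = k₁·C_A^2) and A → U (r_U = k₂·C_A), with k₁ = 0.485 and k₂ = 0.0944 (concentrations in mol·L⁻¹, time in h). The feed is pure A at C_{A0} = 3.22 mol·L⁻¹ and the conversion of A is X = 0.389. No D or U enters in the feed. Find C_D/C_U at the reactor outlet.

Exit C_A = C_{A0}(1−X) = 3.22×0.611 = 1.967 mol·L⁻¹.
In a CSTR the entire volume is at exit conditions, so r_D = 0.485×1.967^2 = 1.877 and r_U = 0.0944×1.967 = 0.1857.
Overall selectivity = C_D/C_U = r_Dτ/(r_Uτ) = r_D/r_U = 10.1.

10.1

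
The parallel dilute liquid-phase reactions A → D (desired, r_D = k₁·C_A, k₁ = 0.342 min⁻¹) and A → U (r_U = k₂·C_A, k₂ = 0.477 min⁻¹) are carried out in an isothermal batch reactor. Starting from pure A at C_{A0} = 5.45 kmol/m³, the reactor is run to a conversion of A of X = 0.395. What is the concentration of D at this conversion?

C_A = C_{A0}(1−X) = 3.297 kmol/m³.
Both paths are first order in A, so the instantaneous fraction to D is constant: dC_D/d(−C_A) = k₁/(k₁+k₂) = 0.4176.
C_D = 0.4176·(C_{A0}−C_A) = 0.4176×2.153 = 0.899 kmol/m³.

0.899 kmol/m³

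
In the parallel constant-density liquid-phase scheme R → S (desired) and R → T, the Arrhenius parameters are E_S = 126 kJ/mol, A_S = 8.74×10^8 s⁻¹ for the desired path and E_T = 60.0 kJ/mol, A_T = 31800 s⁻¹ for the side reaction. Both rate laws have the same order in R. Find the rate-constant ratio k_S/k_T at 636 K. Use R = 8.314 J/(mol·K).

0.104

Since both paths have the same order in R, the concentration cancels and S_{S/T} = k_S/k_T = (A_S/A_T)·exp[(E_T−E_S)/(RT)].
(E_T−E_S)/(RT) = (60.0−126)×10³/(8.314×636) = -66000/5288 = -12.48.
k_S/k_T = (8.74×10^8/31800)·exp(-12.48) = 27484 × 3.795×10^-6 = 0.104.
Since E_S > E_T, raising the temperature improves selectivity toward S.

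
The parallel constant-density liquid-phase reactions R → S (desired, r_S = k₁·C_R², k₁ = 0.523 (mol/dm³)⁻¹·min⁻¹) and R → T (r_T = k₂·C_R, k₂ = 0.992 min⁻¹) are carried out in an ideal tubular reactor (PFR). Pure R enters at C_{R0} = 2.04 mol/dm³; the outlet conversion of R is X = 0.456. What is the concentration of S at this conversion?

0.419 mol/dm³

C_R = C_{R0}(1−X) = 1.110 mol/dm³.
Along a PFR/batch, dC_T/dC_R = −r_T/(r_S+r_T) = −k₂/(k₂+k₁·C_R).
Integrating from C_{R0} to C_R: C_T = (0.992/0.523)·ln[(0.992+0.523·2.04)/(0.992+0.523·1.11)] = 1.897·ln(2.059/1.572) = 0.5113 mol/dm³.
Then C_S = (C_{R0}−C_R) − C_T = 0.9302 − 0.5113 = 0.4189 mol/dm³.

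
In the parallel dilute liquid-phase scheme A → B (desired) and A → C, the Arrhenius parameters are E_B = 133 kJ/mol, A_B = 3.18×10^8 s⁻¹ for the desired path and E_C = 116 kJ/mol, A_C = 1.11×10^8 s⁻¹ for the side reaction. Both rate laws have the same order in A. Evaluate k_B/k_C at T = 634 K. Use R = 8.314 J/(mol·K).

0.114

Since both paths have the same order in A, the concentration cancels and S_{B/C} = k_B/k_C = (A_B/A_C)·exp[(E_C−E_B)/(RT)].
(E_C−E_B)/(RT) = (116−133)×10³/(8.314×634) = -17000/5271 = -3.225.
k_B/k_C = (3.18×10^8/1.11×10^8)·exp(-3.225) = 2.865 × 0.03975 = 0.114.
Since E_B > E_C, raising the temperature improves selectivity toward B.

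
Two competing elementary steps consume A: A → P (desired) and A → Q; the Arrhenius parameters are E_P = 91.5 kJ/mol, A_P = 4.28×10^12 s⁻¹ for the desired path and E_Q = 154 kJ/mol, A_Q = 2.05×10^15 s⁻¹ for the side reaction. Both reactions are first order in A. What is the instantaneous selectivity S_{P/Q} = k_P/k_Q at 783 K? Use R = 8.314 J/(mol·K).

With equal orders, S_{P/Q} = k_P/k_Q = (A_P/A_Q)·exp[(E_Q−E_P)/(RT)].
(E_Q−E_P)/(RT) = (154−91.5)×10³/(8.314×783) = 62500/6510 = 9.601.
k_P/k_Q = (4.28×10^12/2.05×10^15)·exp(9.601) = 0.002088 × 14777 = 30.9.
Since E_P < E_Q, lowering the temperature improves selectivity toward P.

30.9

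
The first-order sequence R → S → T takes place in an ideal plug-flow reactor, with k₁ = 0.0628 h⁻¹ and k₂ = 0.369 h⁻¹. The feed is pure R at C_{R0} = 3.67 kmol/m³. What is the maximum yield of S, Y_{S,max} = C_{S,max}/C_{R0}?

0.118

For a first-order series the maximum intermediate yield is C_{S,max}/C_{R0} = (k₁/k₂)^[k₂/(k₂−k₁)].
= (0.0628/0.369)^(0.369/(0.369−0.0628)) = (0.1702)^(1.205) = 0.1184.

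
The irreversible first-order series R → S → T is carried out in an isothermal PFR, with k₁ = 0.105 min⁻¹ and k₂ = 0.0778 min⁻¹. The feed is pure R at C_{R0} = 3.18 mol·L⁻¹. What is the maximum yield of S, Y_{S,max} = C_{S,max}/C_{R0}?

At the optimum, C_{S,max}/C_{R0} = (k₁/k₂)^[k₂/(k₂−k₁)].
= (0.105/0.0778)^(0.0778/(0.0778−0.105)) = (1.350)^(-2.860) = 0.4242.

0.424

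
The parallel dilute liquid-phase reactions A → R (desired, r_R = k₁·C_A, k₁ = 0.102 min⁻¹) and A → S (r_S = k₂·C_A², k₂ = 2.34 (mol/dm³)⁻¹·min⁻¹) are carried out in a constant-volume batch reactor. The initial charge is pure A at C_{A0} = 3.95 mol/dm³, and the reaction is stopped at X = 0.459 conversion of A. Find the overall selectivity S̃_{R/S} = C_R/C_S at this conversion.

C_A = C_{A0}(1−X) = 2.137 mol/dm³.
Along a PFR/batch, dC_R/dC_A = −r_R/(r_R+r_S) = −k₁/(k₁+k₂·C_A).
Integrating from C_{A0} to C_A: C_R = (0.102/2.34)·ln[(0.102+2.34·3.95)/(0.102+2.34·2.14)] = 0.04359·ln(9.345/5.102) = 0.02638 mol/dm³.
C_S = (C_{A0}−C_A)−C_R = 1.787 mol/dm³; S̃_{R/S} = 0.02638/1.787 = 0.0148.

0.0148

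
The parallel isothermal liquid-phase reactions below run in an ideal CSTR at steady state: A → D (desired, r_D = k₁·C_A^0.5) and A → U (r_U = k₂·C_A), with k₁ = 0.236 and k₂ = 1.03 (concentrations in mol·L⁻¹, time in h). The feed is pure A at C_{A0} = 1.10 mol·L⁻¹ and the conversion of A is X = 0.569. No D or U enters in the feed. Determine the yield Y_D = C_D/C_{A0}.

0.142

Exit C_A = C_{A0}(1−X) = 1.10×0.431 = 0.4741 mol·L⁻¹.
A CSTR operates uniformly at the exit composition, giving r_D = 0.1625 and r_U = 0.4883 (each k·C_A^n at C_A = 0.4741).
Fraction of consumed A going to D: r_D/(r_D+r_U) = 0.2497.
C_D = 0.2497·C_{A0}·X = 0.2497×1.10×0.569 = 0.156 mol·L⁻¹; Y_D = C_D/C_{A0} = 0.142.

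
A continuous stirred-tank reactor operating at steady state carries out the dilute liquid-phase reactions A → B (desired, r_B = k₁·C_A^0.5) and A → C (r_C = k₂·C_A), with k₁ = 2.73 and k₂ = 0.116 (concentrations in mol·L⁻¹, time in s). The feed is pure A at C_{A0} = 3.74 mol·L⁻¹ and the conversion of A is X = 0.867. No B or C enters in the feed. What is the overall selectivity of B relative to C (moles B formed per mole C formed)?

33.4

Exit C_A = C_{A0}(1−X) = 3.74×0.133 = 0.4974 mol·L⁻¹.
A CSTR operates uniformly at the exit composition, giving r_B = 1.925 and r_C = 0.05770 (each k·C_A^n at C_A = 0.4974).
Overall selectivity = C_B/C_C = r_Bτ/(r_Cτ) = r_B/r_C = 33.4.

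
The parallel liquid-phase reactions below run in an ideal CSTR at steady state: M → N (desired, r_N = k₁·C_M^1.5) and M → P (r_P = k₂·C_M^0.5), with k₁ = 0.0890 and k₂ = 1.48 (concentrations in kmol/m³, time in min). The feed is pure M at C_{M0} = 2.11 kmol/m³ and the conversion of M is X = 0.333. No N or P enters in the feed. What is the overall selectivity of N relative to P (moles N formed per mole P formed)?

0.0846

Exit C_M = C_{M0}(1−X) = 2.11×0.667 = 1.407 kmol/m³.
In a CSTR the entire volume is at exit conditions, so r_N = 0.0890×1.407^1.5 = 0.1486 and r_P = 1.48×1.407^0.5 = 1.756.
Overall selectivity = C_N/C_P = r_Nτ/(r_Pτ) = r_N/r_P = 0.0846.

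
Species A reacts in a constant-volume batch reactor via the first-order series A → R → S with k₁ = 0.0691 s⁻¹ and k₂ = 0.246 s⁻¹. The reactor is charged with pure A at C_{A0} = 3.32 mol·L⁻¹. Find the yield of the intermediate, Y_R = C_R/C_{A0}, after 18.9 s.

0.102

Solving the coupled first-order balances gives C_R(t) = [k₁/(k₂−k₁)]·C_{A0}·(e^(−k₁t) − e^(−k₂t)).
e^(−k₁t) = e^(−0.0691×18.9) = e^(−1.306) = 0.2709; e^(−k₂t) = e^(−4.649) = 0.009567.
C_R = 0.0691×3.32/(0.246−0.0691) × (0.2709−0.009567) = 1.297×0.2613 = 0.3389 mol·L⁻¹.
Y_R = C_R/C_{A0} = 0.3389/3.32 = 0.102.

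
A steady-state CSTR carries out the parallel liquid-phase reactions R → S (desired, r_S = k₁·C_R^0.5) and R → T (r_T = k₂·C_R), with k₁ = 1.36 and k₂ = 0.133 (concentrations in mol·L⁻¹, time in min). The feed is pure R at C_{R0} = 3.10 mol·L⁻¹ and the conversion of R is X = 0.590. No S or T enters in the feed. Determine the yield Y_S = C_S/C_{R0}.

Exit C_R = C_{R0}(1−X) = 3.10×0.410 = 1.271 mol·L⁻¹.
A CSTR operates uniformly at the exit composition, giving r_S = 1.533 and r_T = 0.1690 (each k·C_R^n at C_R = 1.271).
Fraction of consumed R going to S: r_S/(r_S+r_T) = 0.9007.
C_S = 0.9007·C_{R0}·X = 0.9007×3.10×0.590 = 1.65 mol·L⁻¹; Y_S = C_S/C_{R0} = 0.531.

0.531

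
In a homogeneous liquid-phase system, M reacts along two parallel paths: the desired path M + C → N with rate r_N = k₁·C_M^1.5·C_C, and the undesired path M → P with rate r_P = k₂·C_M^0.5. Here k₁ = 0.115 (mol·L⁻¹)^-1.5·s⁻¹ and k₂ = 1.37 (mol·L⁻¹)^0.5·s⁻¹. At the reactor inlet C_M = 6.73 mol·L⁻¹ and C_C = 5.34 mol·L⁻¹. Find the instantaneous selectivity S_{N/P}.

S_{N/P} = r_N/r_P = (k₁·C_M^1.5·C_C)/(k₂·C_M^0.5) = (k₁/k₂)·C_M·C_C.
= (0.115×6.730^1.5×5.340) / (1.37×6.730^0.5) = 10.72/3.554 = 3.02.

3.02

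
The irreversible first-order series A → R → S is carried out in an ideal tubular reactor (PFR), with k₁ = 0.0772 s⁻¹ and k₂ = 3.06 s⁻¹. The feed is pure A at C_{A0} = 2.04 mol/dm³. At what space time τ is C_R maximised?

For first-order series the maximum of C_R occurs at τ_opt = ln(k₂/k₁)/(k₂−k₁).
= ln(3.06/0.0772)/(3.06−0.0772) = ln(39.64)/2.983 = 3.680/2.983 = 1.23 s.

1.23 s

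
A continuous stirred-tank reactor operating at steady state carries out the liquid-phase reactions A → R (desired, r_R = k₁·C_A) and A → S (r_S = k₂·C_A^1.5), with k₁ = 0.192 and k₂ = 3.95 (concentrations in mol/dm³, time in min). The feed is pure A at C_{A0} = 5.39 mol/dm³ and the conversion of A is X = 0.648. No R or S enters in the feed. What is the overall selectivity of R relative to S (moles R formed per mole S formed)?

Exit C_A = C_{A0}(1−X) = 5.39×0.352 = 1.897 mol/dm³.
A CSTR operates uniformly at the exit composition, giving r_R = 0.3643 and r_S = 10.32 (each k·C_A^n at C_A = 1.897).
Overall selectivity = C_R/C_S = r_Rτ/(r_Sτ) = r_R/r_S = 0.0353.

0.0353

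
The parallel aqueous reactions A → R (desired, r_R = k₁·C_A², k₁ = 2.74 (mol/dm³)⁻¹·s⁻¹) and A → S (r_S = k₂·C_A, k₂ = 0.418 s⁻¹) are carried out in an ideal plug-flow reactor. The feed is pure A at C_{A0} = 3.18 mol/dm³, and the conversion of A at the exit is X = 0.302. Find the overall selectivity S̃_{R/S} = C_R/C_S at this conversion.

C_A = C_{A0}(1−X) = 2.220 mol/dm³.
Along a PFR/batch, dC_S/dC_A = −r_S/(r_R+r_S) = −k₂/(k₂+k₁·C_A).
Integrating from C_{A0} to C_A: C_S = (0.418/2.74)·ln[(0.418+2.74·3.18)/(0.418+2.74·2.22)] = 0.1526·ln(9.131/6.500) = 0.05186 mol/dm³.
Then C_R = (C_{A0}−C_A) − C_S = 0.9604 − 0.05186 = 0.9085 mol/dm³.
S̃_{R/S} = C_R/C_S = 0.9085/0.05186 = 17.5.

17.5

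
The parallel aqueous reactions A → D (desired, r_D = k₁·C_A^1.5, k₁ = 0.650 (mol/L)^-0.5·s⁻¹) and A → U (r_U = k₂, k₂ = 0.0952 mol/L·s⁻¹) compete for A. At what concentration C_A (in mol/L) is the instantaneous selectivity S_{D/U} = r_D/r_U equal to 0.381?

0.146 mol/L

S_{D/U} = (k₁/k₂)·C_A^1.5 ⇒ C_A = (S·k₂/k₁)^(1/1.5).
= (0.381×0.0952/0.650)^(0.6667) = (0.05580)^(0.6667) = 0.146 mol/L.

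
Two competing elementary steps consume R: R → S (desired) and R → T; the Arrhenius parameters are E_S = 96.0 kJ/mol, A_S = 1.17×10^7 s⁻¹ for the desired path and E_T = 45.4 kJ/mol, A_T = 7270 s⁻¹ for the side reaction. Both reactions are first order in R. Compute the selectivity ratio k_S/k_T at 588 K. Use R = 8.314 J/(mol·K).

k_S/k_T = (A_S/A_T)·exp[−(E_S−E_T)/(RT)] = (A_S/A_T)·exp[(E_T−E_S)/(RT)].
(E_T−E_S)/(RT) = (45.4−96.0)×10³/(8.314×588) = -50600/4889 = -10.35.
k_S/k_T = (1.17×10^7/7270)·exp(-10.35) = 1609 × 3.198×10^-5 = 0.0515.

0.0515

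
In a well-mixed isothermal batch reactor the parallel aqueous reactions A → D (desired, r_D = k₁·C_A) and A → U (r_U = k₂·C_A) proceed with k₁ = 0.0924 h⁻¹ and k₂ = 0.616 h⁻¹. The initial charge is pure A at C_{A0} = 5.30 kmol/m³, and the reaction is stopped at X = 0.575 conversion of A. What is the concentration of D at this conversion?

C_A = C_{A0}(1−X) = 2.252 kmol/m³.
Both paths are first order in A, so the instantaneous fraction to D is constant: dC_D/d(−C_A) = k₁/(k₁+k₂) = 0.1304.
C_D = 0.1304·(C_{A0}−C_A) = 0.1304×3.047 = 0.397 kmol/m³.

0.397 kmol/m³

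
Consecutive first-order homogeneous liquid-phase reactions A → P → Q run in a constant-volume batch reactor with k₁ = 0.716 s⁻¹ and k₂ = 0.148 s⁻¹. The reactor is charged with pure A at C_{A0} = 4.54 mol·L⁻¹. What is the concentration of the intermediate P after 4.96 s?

For first-order series with pure A initially, C_P(t) = k₁C_{A0}/(k₂−k₁)·(e^(−k₁t) − e^(−k₂t)).
e^(−k₁t) = e^(−0.716×4.96) = e^(−3.551) = 0.02869; e^(−k₂t) = e^(−0.7341) = 0.4799.
C_P = 0.716×4.54/(0.148−0.716) × (0.02869−0.4799) = (-5.723)×(-0.4513) = 2.583 mol·L⁻¹.

2.58 mol·L⁻¹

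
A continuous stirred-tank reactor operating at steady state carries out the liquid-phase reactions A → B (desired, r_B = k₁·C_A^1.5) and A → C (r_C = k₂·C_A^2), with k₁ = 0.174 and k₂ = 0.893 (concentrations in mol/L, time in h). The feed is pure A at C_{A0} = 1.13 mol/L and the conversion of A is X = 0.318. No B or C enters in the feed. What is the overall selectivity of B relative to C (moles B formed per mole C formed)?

0.222

Exit C_A = C_{A0}(1−X) = 1.13×0.682 = 0.7707 mol/L.
A CSTR operates uniformly at the exit composition, giving r_B = 0.1177 and r_C = 0.5304 (each k·C_A^n at C_A = 0.7707).
Overall selectivity = C_B/C_C = r_Bτ/(r_Cτ) = r_B/r_C = 0.222.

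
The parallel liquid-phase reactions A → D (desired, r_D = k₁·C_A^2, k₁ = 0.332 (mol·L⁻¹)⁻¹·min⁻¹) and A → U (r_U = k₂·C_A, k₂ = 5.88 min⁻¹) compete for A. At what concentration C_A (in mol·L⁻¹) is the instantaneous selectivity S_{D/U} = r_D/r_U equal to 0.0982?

S_{D/U} = (k₁/k₂)·C_A ⇒ C_A = S·k₂/k₁.
= 0.0982×5.88/0.332 = 1.74 mol·L⁻¹.

1.74 mol·L⁻¹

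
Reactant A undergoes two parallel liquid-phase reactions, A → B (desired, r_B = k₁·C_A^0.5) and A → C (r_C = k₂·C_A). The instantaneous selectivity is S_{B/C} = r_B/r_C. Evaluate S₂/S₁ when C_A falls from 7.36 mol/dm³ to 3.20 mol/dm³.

S_{B/C} = (k₁/k₂)·C_A^-0.5, so S₂/S₁ = (C_{A,2}/C_{A,1})^-0.5.
= (3.20/7.36)^(-0.5) = (0.4348)^(-0.5) = 1.52.

1.52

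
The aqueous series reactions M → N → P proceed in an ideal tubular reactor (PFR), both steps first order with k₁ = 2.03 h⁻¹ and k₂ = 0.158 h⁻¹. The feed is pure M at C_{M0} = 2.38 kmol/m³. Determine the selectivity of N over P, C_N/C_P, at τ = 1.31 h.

6.48

Solving the coupled first-order balances gives C_N(τ) = [k₁/(k₂−k₁)]·C_{M0}·(e^(−k₁τ) − e^(−k₂τ)).
e^(−k₁τ) = e^(−2.03×1.31) = e^(−2.659) = 0.07000; e^(−k₂τ) = e^(−0.2070) = 0.8130.
C_N = 2.03×2.38/(0.158−2.03) × (0.07000−0.8130) = (-2.581)×(-0.7430) = 1.918 kmol/m³.
C_M = C_{M0}e^(−k₁τ) = 0.1666 kmol/m³, so C_P = C_{M0}−C_M−C_N = 0.2957 kmol/m³; C_N/C_P = 6.48.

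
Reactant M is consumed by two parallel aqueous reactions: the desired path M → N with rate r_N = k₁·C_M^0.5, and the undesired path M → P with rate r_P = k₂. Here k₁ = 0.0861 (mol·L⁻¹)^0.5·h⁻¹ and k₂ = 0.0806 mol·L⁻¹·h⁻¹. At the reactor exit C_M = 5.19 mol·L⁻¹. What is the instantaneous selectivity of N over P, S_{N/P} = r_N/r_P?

2.43

S_{N/P} = r_N/r_P = (k₁·C_M^0.5)/(k₂) = (k₁/k₂)·C_M^0.5.
= (0.0861×5.190^0.5) / (0.0806) = 0.1961/0.08060 = 2.43.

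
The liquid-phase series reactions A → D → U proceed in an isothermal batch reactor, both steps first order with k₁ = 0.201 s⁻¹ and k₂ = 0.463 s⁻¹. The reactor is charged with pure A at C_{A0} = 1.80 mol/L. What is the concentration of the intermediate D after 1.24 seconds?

Solving the coupled first-order balances gives C_D(t) = [k₁/(k₂−k₁)]·C_{A0}·(e^(−k₁t) − e^(−k₂t)).
e^(−k₁t) = e^(−0.201×1.24) = e^(−0.2492) = 0.7794; e^(−k₂t) = e^(−0.5741) = 0.5632.
C_D = 0.201×1.80/(0.463−0.201) × (0.7794−0.5632) = 1.381×0.2162 = 0.2985 mol/L.

0.299 mol/L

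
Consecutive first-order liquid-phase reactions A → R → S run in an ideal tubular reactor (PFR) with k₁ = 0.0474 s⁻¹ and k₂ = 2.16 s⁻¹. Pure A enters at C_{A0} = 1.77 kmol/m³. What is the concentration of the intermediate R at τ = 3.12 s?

0.0342 kmol/m³

Solving the coupled first-order balances gives C_R(τ) = [k₁/(k₂−k₁)]·C_{A0}·(e^(−k₁τ) − e^(−k₂τ)).
e^(−k₁τ) = e^(−0.0474×3.12) = e^(−0.1479) = 0.8625; e^(−k₂τ) = e^(−6.739) = 0.001184.
C_R = 0.0474×1.77/(2.16−0.0474) × (0.8625−0.001184) = 0.03971×0.8613 = 0.03421 kmol/m³.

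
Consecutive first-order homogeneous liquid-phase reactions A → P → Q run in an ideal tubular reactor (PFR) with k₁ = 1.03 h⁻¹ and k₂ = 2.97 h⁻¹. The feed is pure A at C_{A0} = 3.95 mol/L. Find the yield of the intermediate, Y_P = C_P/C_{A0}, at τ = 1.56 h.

0.101

Solving the coupled first-order balances gives C_P(τ) = [k₁/(k₂−k₁)]·C_{A0}·(e^(−k₁τ) − e^(−k₂τ)).
e^(−k₁τ) = e^(−1.03×1.56) = e^(−1.607) = 0.2005; e^(−k₂τ) = e^(−4.633) = 0.009724.
C_P = 1.03×3.95/(2.97−1.03) × (0.2005−0.009724) = 2.097×0.1908 = 0.4001 mol/L.
Y_P = C_P/C_{A0} = 0.4001/3.95 = 0.101.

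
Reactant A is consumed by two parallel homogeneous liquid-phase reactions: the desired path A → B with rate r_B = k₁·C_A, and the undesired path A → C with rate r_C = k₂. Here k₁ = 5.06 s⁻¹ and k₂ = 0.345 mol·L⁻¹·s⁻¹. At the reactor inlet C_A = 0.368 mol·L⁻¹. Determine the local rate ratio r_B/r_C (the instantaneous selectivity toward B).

S_{B/C} = r_B/r_C = (k₁·C_A)/(k₂) = (k₁/k₂)·C_A.
= (5.06×0.3680) / (0.345) = 1.862/0.3450 = 5.40.

5.40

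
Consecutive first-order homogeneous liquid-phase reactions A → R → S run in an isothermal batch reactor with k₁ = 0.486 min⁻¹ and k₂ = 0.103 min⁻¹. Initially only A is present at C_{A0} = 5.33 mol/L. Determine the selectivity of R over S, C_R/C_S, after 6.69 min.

For first-order series with pure A initially, C_R(t) = k₁C_{A0}/(k₂−k₁)·(e^(−k₁t) − e^(−k₂t)).
e^(−k₁t) = e^(−0.486×6.69) = e^(−3.251) = 0.03872; e^(−k₂t) = e^(−0.6891) = 0.5020.
C_R = 0.486×5.33/(0.103−0.486) × (0.03872−0.5020) = (-6.763)×(-0.4633) = 3.134 mol/L.
C_A = C_{A0}e^(−k₁t) = 0.2064 mol/L, so C_S = C_{A0}−C_A−C_R = 1.990 mol/L; C_R/C_S = 1.57.

1.57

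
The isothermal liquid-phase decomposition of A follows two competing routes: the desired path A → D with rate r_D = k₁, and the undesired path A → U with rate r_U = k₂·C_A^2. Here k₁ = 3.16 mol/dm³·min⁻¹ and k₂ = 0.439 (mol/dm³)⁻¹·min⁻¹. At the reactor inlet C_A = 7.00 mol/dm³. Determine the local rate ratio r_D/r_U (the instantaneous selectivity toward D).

0.147

S_{D/U} = r_D/r_U = (k₁)/(k₂·C_A^2) = (k₁/k₂)·C_A^-2.
= (3.16) / (0.439×7.000^2) = 3.160/21.51 = 0.147.
The undesired path is higher order in A, so low C_A (CSTR or dilute feed) favours D.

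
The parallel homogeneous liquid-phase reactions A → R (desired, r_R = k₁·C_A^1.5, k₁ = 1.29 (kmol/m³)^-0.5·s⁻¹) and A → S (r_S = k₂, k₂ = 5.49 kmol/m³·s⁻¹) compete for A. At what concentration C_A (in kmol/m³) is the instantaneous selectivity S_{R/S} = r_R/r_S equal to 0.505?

S_{R/S} = (k₁/k₂)·C_A^1.5 ⇒ C_A = (S·k₂/k₁)^(1/1.5).
= (0.505×5.49/1.29)^(0.6667) = (2.149)^(0.6667) = 1.67 kmol/m³.

1.67 kmol/m³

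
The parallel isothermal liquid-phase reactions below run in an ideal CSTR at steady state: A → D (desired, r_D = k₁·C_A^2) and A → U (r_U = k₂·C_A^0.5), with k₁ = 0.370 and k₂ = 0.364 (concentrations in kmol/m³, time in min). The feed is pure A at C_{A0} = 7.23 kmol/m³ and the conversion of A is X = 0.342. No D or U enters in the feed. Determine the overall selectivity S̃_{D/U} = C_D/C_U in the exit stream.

10.5

Exit C_A = C_{A0}(1−X) = 7.23×0.658 = 4.757 kmol/m³.
In a CSTR the entire volume is at exit conditions, so r_D = 0.370×4.757^2 = 8.374 and r_U = 0.364×4.757^0.5 = 0.7939.
Overall selectivity = C_D/C_U = r_Dτ/(r_Uτ) = r_D/r_U = 10.5.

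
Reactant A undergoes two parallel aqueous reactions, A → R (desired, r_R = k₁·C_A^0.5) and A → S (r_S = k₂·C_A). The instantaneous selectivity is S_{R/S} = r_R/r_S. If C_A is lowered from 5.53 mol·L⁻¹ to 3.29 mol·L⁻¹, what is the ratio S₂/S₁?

S_{R/S} = (k₁/k₂)·C_A^-0.5, so S₂/S₁ = (C_{A,2}/C_{A,1})^-0.5.
= (3.29/5.53)^(-0.5) = (0.5949)^(-0.5) = 1.30.
Selectivity toward R rises as C_A falls — low-concentration operation is favoured.

1.30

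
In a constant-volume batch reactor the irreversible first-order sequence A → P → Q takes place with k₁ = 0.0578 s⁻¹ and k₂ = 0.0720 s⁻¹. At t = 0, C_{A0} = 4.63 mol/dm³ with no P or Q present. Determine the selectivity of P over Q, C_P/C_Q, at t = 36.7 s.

Solving the coupled first-order balances gives C_P(t) = [k₁/(k₂−k₁)]·C_{A0}·(e^(−k₁t) − e^(−k₂t)).
e^(−k₁t) = e^(−0.0578×36.7) = e^(−2.121) = 0.1199; e^(−k₂t) = e^(−2.642) = 0.07119.
C_P = 0.0578×4.63/(0.0720−0.0578) × (0.1199−0.07119) = 18.85×0.04869 = 0.9176 mol/dm³.
C_A = C_{A0}e^(−k₁t) = 0.5550 mol/dm³, so C_Q = C_{A0}−C_A−C_P = 3.157 mol/dm³; C_P/C_Q = 0.291.

0.291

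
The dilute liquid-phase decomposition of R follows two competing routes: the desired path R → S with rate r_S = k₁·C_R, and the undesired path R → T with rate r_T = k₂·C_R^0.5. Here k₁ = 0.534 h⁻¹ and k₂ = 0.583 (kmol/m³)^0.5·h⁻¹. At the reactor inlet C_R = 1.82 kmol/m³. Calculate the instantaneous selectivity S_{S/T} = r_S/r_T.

S_{S/T} = r_S/r_T = (k₁·C_R)/(k₂·C_R^0.5) = (k₁/k₂)·C_R^0.5.
= (0.534×1.820) / (0.583×1.820^0.5) = 0.9719/0.7865 = 1.24.

1.24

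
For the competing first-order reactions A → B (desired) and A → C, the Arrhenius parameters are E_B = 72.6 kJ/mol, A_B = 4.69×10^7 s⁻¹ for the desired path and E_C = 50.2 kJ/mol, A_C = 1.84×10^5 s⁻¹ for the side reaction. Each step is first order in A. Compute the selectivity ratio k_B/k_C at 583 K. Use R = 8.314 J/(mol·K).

2.51

Since both paths have the same order in A, the concentration cancels and S_{B/C} = k_B/k_C = (A_B/A_C)·exp[(E_C−E_B)/(RT)].
(E_C−E_B)/(RT) = (50.2−72.6)×10³/(8.314×583) = -22400/4847 = -4.621.
k_B/k_C = (4.69×10^7/1.84×10^5)·exp(-4.621) = 254.9 × 0.009839 = 2.51.
Since E_B > E_C, raising the temperature improves selectivity toward B.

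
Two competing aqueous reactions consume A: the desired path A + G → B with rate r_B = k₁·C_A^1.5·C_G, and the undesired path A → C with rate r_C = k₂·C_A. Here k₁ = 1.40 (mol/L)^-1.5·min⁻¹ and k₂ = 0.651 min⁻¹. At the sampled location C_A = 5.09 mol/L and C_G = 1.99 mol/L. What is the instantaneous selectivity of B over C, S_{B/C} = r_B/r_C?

S_{B/C} = r_B/r_C = (k₁·C_A^1.5·C_G)/(k₂·C_A) = (k₁/k₂)·C_A^0.5·C_G.
= (1.40×5.090^1.5×1.990) / (0.651×5.090) = 31.99/3.314 = 9.66.

9.66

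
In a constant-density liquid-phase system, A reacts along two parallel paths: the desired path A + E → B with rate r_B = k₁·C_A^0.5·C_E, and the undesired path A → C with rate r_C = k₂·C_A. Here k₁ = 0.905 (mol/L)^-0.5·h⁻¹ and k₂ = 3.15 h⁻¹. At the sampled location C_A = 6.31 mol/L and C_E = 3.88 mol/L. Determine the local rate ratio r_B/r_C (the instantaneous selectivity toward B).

0.444

S_{B/C} = r_B/r_C = (k₁·C_A^0.5·C_E)/(k₂·C_A) = (k₁/k₂)·C_A^-0.5·C_E.
= (0.905×6.310^0.5×3.880) / (3.15×6.310) = 8.821/19.88 = 0.444.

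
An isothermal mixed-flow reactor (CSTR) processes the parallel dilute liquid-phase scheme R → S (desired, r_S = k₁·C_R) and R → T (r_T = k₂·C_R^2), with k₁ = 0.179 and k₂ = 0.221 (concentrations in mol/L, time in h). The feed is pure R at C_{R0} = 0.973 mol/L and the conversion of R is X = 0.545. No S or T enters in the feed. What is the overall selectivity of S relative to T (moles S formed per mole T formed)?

1.83

Exit C_R = C_{R0}(1−X) = 0.973×0.455 = 0.4427 mol/L.
In a CSTR the entire volume is at exit conditions, so r_S = 0.179×0.4427 = 0.07925 and r_T = 0.221×0.4427^2 = 0.04332.
Overall selectivity = C_S/C_T = r_Sτ/(r_Tτ) = r_S/r_T = 1.83.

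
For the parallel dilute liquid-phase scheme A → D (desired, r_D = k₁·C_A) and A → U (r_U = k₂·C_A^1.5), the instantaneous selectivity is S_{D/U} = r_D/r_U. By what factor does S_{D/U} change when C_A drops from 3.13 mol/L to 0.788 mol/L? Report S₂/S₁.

1.99

S_{D/U} = (k₁/k₂)·C_A^-0.5, so S₂/S₁ = (C_{A,2}/C_{A,1})^-0.5.
= (0.788/3.13)^(-0.5) = (0.2518)^(-0.5) = 1.99.
Selectivity toward D rises as C_A falls — low-concentration operation is favoured.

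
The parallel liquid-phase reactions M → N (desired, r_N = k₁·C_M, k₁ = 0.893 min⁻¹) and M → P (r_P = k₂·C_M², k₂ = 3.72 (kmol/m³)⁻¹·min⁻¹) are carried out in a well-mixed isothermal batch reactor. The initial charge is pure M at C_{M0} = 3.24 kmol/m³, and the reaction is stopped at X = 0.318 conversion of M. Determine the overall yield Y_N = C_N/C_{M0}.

0.0260

C_M = C_{M0}(1−X) = 2.210 kmol/m³.
Along a PFR/batch, dC_N/dC_M = −r_N/(r_N+r_P) = −k₁/(k₁+k₂·C_M).
Integrating from C_{M0} to C_M: C_N = (0.893/3.72)·ln[(0.893+3.72·3.24)/(0.893+3.72·2.21)] = 0.2401·ln(12.95/9.113) = 0.08428 kmol/m³.
Y_N = C_N/C_{M0} = 0.08428/3.24 = 0.0260.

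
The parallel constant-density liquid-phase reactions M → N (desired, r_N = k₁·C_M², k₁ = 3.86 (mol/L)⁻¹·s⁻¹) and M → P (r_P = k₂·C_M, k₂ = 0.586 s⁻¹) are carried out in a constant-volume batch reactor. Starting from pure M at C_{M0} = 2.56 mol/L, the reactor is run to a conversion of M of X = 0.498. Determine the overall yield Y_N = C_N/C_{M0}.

0.460

C_M = C_{M0}(1−X) = 1.285 mol/L.
Along a PFR/batch, dC_P/dC_M = −r_P/(r_N+r_P) = −k₂/(k₂+k₁·C_M).
Integrating from C_{M0} to C_M: C_P = (0.586/3.86)·ln[(0.586+3.86·2.56)/(0.586+3.86·1.29)] = 0.1518·ln(10.47/5.547) = 0.09642 mol/L.
Then C_N = (C_{M0}−C_M) − C_P = 1.275 − 0.09642 = 1.178 mol/L.
Y_N = C_N/C_{M0} = 1.178/2.56 = 0.460.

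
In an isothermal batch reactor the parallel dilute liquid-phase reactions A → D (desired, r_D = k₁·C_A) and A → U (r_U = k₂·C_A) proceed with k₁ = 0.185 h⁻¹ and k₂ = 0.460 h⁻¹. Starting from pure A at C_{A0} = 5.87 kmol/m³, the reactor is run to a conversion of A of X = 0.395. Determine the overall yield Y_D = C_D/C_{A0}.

C_A = C_{A0}(1−X) = 3.551 kmol/m³.
Both paths are first order in A, so the instantaneous fraction to D is constant: dC_D/d(−C_A) = k₁/(k₁+k₂) = 0.2868.
C_D = 0.2868·(C_{A0}−C_A) = 0.2868×2.319 = 0.665 kmol/m³.
Y_D = C_D/C_{A0} = 0.6650/5.87 = 0.113.

0.113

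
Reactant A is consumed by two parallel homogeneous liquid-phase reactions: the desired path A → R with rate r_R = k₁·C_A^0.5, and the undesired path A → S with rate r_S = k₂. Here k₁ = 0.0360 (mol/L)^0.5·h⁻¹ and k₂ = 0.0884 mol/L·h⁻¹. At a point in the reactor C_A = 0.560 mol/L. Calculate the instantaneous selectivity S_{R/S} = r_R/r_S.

0.305

S_{R/S} = r_R/r_S = (k₁·C_A^0.5)/(k₂) = (k₁/k₂)·C_A^0.5.
= (0.0360×0.5600^0.5) / (0.0884) = 0.02694/0.08840 = 0.305.
Since the desired path is higher order in A, keeping C_A high (PFR or concentrated feed) favours R.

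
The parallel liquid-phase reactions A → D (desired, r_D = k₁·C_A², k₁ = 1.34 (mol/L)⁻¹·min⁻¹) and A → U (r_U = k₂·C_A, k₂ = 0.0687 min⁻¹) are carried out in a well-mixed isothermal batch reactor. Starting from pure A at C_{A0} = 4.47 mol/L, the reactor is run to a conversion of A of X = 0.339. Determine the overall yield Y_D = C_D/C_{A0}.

0.334

C_A = C_{A0}(1−X) = 2.955 mol/L.
Along a PFR/batch, dC_U/dC_A = −r_U/(r_D+r_U) = −k₂/(k₂+k₁·C_A).
Integrating from C_{A0} to C_A: C_U = (0.0687/1.34)·ln[(0.0687+1.34·4.47)/(0.0687+1.34·2.95)] = 0.05127·ln(6.058/4.028) = 0.02093 mol/L.
Then C_D = (C_{A0}−C_A) − C_U = 1.515 − 0.02093 = 1.494 mol/L.
Y_D = C_D/C_{A0} = 1.494/4.47 = 0.334.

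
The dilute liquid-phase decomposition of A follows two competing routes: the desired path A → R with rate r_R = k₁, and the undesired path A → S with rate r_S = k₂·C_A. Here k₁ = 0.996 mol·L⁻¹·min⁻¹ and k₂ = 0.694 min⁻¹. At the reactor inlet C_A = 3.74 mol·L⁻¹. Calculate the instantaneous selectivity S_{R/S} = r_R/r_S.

S_{R/S} = r_R/r_S = (k₁)/(k₂·C_A) = (k₁/k₂)·C_A⁻¹.
= (0.996) / (0.694×3.740) = 0.9960/2.596 = 0.384.

0.384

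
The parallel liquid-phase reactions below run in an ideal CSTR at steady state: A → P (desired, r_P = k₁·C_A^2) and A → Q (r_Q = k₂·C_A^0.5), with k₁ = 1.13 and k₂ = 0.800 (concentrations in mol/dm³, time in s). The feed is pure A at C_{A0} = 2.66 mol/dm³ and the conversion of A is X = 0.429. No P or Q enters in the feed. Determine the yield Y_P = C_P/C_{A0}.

0.311

Exit C_A = C_{A0}(1−X) = 2.66×0.571 = 1.519 mol/dm³.
Rates in a CSTR are evaluated at the outlet concentration: r_P = 1.13×1.519^2 = 2.607, r_Q = 0.800×1.519^0.5 = 0.9859.
Fraction of consumed A going to P: r_P/(r_P+r_Q) = 0.7256.
C_P = 0.7256·C_{A0}·X = 0.7256×2.66×0.429 = 0.828 mol/dm³; Y_P = C_P/C_{A0} = 0.311.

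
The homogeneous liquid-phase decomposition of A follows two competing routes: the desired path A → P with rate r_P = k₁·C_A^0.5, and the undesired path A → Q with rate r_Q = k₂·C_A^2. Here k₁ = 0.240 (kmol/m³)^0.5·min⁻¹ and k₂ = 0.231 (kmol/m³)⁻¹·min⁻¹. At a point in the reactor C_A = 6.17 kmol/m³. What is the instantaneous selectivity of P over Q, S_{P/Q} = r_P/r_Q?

0.0678

S_{P/Q} = r_P/r_Q = (k₁·C_A^0.5)/(k₂·C_A^2) = (k₁/k₂)·C_A^-1.5.
= (0.240×6.170^0.5) / (0.231×6.170^2) = 0.5961/8.794 = 0.0678.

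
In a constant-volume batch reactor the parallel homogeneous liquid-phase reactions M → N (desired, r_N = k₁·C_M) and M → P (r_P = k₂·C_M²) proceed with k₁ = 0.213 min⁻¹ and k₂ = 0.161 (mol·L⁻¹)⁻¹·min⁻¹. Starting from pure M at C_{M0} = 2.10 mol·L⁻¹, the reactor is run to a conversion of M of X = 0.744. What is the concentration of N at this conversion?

0.807 mol·L⁻¹

C_M = C_{M0}(1−X) = 0.5376 mol·L⁻¹.
Along a PFR/batch, dC_N/dC_M = −r_N/(r_N+r_P) = −k₁/(k₁+k₂·C_M).
Integrating from C_{M0} to C_M: C_N = (0.213/0.161)·ln[(0.213+0.161·2.10)/(0.213+0.161·0.538)] = 1.323·ln(0.5511/0.2996) = 0.8065 mol·L⁻¹.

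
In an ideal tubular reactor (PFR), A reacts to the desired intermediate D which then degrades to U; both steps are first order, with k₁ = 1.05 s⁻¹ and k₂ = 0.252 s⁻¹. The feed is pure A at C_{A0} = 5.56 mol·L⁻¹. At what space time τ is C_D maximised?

1.79 s

For first-order series the maximum of C_D occurs at τ_opt = ln(k₂/k₁)/(k₂−k₁).
= ln(0.252/1.05)/(0.252−1.05) = ln(0.2400)/-0.7980 = -1.427/-0.7980 = 1.79 s.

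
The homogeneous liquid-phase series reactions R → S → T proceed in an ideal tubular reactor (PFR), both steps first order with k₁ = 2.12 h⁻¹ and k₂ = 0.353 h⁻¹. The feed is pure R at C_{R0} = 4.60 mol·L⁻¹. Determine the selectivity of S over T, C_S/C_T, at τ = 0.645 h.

6.81

For first-order series with pure R initially, C_S(τ) = k₁C_{R0}/(k₂−k₁)·(e^(−k₁τ) − e^(−k₂τ)).
e^(−k₁τ) = e^(−2.12×0.645) = e^(−1.367) = 0.2548; e^(−k₂τ) = e^(−0.2277) = 0.7964.
C_S = 2.12×4.60/(0.353−2.12) × (0.2548−0.7964) = (-5.519)×(-0.5416) = 2.989 mol·L⁻¹.
C_R = C_{R0}e^(−k₁τ) = 1.172 mol·L⁻¹, so C_T = C_{R0}−C_R−C_S = 0.4390 mol·L⁻¹; C_S/C_T = 6.81.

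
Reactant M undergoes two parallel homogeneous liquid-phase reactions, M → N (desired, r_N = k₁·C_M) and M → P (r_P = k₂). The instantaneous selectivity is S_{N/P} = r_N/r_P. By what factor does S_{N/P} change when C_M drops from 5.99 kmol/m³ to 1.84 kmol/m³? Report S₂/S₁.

0.307

S_{N/P} = (k₁/k₂)·C_M, so S₂/S₁ = (C_{M,2}/C_{M,1}).
= 1.84/5.99 = 0.307.
Selectivity toward N falls as C_M falls — high-concentration operation is favoured.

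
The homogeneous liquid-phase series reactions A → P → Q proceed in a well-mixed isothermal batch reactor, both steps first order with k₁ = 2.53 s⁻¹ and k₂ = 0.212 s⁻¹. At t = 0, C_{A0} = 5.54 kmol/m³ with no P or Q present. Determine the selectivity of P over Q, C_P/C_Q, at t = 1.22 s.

4.91

For first-order series with pure A initially, C_P(t) = k₁C_{A0}/(k₂−k₁)·(e^(−k₁t) − e^(−k₂t)).
e^(−k₁t) = e^(−2.53×1.22) = e^(−3.087) = 0.04566; e^(−k₂t) = e^(−0.2586) = 0.7721.
C_P = 2.53×5.54/(0.212−2.53) × (0.04566−0.7721) = (-6.047)×(-0.7264) = 4.393 kmol/m³.
C_A = C_{A0}e^(−k₁t) = 0.2529 kmol/m³, so C_Q = C_{A0}−C_A−C_P = 0.8945 kmol/m³; C_P/C_Q = 4.91.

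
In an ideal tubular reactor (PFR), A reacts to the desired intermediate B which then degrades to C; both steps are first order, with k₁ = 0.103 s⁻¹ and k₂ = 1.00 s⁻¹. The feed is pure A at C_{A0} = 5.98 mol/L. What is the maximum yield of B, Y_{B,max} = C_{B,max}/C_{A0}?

For a first-order series the maximum intermediate yield is C_{B,max}/C_{A0} = (k₁/k₂)^[k₂/(k₂−k₁)].
= (0.103/1.00)^(1.00/(1.00−0.103)) = (0.1030)^(1.115) = 0.07934.

0.0793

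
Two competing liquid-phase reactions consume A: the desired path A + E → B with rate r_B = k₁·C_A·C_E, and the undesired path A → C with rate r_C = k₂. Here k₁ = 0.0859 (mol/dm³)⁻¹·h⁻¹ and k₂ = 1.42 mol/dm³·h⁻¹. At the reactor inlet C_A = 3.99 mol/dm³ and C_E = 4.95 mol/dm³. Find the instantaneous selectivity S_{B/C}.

1.19

S_{B/C} = r_B/r_C = (k₁·C_A·C_E)/(k₂) = (k₁/k₂)·C_A·C_E.
= (0.0859×3.990×4.950) / (1.42) = 1.697/1.420 = 1.19.
Since the desired path is higher order in A, keeping C_A high (PFR or concentrated feed) favours B.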